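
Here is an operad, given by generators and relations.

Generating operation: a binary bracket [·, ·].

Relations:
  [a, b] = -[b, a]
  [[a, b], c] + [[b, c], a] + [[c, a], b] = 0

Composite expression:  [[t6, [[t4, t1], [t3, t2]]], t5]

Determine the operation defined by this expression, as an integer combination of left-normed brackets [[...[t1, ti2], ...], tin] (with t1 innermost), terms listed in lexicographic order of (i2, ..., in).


-[[[[[t1, t4], t2], t3], t6], t5] + [[[[[t1, t4], t3], t2], t6], t5]

Expand each bracket as ab - ba; the t1-initial words give the coefficients.
Composite bracket: [[t6, [[t4, t1], [t3, t2]]], t5]
Full expansion: 32 signed words from ab - ba (2^5 = 32).
Keep just the words that open with t1:
  t1t4t2t3t6t5 appears with sign -1, giving the term -[[[[[t1, t4], t2], t3], t6], t5]
  t1t4t3t2t6t5 appears with sign +1, giving the term +[[[[[t1, t4], t3], t2], t6], t5]


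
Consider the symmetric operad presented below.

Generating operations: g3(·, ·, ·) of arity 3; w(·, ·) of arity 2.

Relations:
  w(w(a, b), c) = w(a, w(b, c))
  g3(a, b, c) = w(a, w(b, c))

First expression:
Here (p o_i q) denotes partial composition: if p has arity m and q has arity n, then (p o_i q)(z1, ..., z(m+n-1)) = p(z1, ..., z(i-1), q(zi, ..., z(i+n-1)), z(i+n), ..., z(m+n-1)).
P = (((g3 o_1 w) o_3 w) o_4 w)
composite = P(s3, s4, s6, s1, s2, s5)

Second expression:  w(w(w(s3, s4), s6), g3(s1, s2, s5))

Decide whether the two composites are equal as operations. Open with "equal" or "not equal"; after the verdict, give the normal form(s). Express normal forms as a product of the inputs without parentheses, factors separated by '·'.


equal — both sides give s3 · s4 · s6 · s1 · s2 · s5

In normal form, the first expression is s3 · s4 · s6 · s1 · s2 · s5
In normal form, the second expression is s3 · s4 · s6 · s1 · s2 · s5
Same normal form: equal.


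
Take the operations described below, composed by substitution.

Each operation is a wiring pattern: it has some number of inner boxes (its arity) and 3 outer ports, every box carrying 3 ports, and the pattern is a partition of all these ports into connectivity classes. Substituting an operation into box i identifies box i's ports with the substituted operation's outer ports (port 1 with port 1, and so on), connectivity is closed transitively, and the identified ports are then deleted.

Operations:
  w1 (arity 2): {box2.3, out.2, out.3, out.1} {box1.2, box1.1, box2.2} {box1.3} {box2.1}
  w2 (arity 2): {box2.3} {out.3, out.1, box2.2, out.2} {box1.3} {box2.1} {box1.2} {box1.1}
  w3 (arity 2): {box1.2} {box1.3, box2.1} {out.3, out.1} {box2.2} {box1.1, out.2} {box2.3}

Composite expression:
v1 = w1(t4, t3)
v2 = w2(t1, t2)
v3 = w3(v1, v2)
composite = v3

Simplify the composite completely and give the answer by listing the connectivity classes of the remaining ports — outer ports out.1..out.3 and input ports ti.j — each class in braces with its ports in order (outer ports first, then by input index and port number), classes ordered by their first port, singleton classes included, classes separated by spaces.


{out.1, out.3} {out.2, t2.2, t3.3} {t1.1} {t1.2} {t1.3} {t2.1} {t2.3} {t3.1} {t3.2, t4.1, t4.2} {t4.3}

Substituting into w3 glues patterns; closure does the rest.
composing w1 on (t4, t3), with out.j its own outer ports: {out.1, out.2, out.3, t3.3} {t3.1} {t3.2, t4.1, t4.2} {t4.3}
composing w2 on (t1, t2), with out.j its own outer ports: {out.1, out.2, out.3, t2.2} {t1.1} {t1.2} {t1.3} {t2.1} {t2.3}
composing w3 on (t4, t3, t1, t2), with out.j its own outer ports: {out.1, out.3} {out.2, t2.2, t3.3} {t1.1} {t1.2} {t1.3} {t2.1} {t2.3} {t3.1} {t3.2, t4.1, t4.2} {t4.3}


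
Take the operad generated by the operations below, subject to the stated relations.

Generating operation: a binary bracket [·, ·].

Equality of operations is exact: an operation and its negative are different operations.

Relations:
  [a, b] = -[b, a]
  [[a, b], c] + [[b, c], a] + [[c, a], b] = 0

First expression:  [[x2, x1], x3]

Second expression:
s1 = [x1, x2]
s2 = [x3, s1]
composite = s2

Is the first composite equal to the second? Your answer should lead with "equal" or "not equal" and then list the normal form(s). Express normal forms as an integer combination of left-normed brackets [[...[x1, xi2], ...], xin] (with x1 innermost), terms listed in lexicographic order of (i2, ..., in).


The first composite normalizes to -[[x1, x2], x3]
The second composite normalizes to -[[x1, x2], x3]
The forms coincide; equal.

equal — both sides give -[[x1, x2], x3]


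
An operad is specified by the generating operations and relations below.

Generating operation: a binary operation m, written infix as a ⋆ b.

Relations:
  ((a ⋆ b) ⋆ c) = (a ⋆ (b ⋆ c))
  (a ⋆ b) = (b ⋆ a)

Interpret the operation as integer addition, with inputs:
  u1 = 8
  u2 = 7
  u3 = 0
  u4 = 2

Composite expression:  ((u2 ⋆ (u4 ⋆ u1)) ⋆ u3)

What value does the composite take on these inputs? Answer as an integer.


(u4 ⋆ u1) = 10
(u2 ⋆ (u4 ⋆ u1)) = 17
((u2 ⋆ (u4 ⋆ u1)) ⋆ u3) = 17

17


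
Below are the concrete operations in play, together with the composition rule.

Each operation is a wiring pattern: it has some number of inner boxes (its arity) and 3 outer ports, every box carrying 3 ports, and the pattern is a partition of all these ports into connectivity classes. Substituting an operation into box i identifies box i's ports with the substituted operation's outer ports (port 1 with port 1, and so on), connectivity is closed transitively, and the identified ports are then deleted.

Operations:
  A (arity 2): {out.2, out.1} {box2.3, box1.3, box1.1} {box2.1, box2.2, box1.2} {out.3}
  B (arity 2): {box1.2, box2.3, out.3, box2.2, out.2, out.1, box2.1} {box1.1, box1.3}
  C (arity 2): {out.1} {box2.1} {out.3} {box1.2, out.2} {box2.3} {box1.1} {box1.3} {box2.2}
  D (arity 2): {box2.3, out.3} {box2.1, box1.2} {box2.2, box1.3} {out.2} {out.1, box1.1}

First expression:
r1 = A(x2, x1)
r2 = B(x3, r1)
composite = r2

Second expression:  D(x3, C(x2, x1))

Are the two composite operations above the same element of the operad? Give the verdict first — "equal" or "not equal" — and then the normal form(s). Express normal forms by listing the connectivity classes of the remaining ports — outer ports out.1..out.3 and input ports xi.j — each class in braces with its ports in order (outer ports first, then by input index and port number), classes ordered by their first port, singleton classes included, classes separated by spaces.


not equal — first {out.1, out.2, out.3, x3.2} {x1.1, x1.2, x2.2} {x1.3, x2.1, x2.3} {x3.1, x3.3}, second {out.1, x3.1} {out.2} {out.3} {x1.1} {x1.2} {x1.3} {x2.1} {x2.2, x3.3} {x2.3} {x3.2}


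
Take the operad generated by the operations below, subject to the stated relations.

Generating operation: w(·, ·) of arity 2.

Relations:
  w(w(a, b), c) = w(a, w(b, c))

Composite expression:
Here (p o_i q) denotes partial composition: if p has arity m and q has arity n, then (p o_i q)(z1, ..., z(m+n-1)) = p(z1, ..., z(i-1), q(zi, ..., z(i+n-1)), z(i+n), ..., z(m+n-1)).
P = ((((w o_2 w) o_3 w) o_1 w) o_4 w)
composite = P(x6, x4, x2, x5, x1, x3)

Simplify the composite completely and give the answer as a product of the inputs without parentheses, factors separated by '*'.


Every regrouping of w is equal, so read the x-inputs in written order.
w(x6, x4) unparenthesizes to x6 * x4
w(x5, x1) unparenthesizes to x5 * x1
w(w(x5, x1), x3) unparenthesizes to x5 * x1 * x3
w(x2, w(w(x5, x1), x3)) unparenthesizes to x2 * x5 * x1 * x3
w(w(x6, x4), w(x2, w(w(x5, x1), x3))) unparenthesizes to x6 * x4 * x2 * x5 * x1 * x3

x6 * x4 * x2 * x5 * x1 * x3


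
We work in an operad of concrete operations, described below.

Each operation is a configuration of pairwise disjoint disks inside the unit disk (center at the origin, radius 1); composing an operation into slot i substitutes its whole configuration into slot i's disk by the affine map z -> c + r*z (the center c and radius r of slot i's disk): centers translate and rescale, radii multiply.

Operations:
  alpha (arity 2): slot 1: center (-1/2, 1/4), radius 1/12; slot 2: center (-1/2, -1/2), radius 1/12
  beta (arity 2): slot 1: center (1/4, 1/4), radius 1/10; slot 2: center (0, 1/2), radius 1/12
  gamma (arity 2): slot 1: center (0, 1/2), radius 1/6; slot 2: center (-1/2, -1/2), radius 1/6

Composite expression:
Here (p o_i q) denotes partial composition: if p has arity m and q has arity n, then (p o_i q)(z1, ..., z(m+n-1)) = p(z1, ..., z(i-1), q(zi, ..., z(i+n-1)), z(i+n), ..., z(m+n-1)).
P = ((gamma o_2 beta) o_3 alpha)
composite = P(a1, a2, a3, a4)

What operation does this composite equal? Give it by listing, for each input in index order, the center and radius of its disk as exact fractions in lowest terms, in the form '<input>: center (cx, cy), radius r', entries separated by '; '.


a1: center (0, 1/2), radius 1/6; a2: center (-11/24, -11/24), radius 1/60; a3: center (-73/144, -119/288), radius 1/864; a4: center (-73/144, -61/144), radius 1/864

Affine substitution under gamma: radii multiply and a-centers shift.
for a1, the 1-step affine chain lands on center (0, 1/2), radius 1/6
for a2, the 2-step affine chain lands on center (-11/24, -11/24), radius 1/60
for a3, the 3-step affine chain lands on center (-73/144, -119/288), radius 1/864
for a4, the 3-step affine chain lands on center (-73/144, -61/144), radius 1/864


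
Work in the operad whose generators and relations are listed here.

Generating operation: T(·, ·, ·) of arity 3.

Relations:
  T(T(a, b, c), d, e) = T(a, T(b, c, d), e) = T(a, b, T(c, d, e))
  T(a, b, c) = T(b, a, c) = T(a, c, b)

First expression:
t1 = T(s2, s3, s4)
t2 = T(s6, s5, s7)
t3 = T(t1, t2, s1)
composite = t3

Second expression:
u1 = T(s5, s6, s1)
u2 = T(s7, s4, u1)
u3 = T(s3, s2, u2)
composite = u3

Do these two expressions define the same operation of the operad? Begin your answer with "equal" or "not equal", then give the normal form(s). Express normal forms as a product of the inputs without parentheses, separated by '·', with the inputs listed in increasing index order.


Reducing the first expression gives s1 · s2 · s3 · s4 · s5 · s6 · s7
Reducing the second expression gives s1 · s2 · s3 · s4 · s5 · s6 · s7
Identical normal forms: equal.

equal; the common form is s1 · s2 · s3 · s4 · s5 · s6 · s7


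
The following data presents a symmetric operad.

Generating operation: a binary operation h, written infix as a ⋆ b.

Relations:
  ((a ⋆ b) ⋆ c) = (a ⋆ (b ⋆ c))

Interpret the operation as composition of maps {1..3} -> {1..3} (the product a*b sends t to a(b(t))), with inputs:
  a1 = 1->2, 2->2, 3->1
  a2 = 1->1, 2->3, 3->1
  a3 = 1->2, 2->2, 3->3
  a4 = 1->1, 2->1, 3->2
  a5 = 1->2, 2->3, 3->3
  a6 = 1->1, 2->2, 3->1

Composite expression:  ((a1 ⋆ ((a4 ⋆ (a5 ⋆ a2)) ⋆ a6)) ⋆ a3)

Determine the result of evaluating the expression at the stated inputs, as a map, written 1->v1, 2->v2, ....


(a5 ⋆ a2) = 1->2, 2->3, 3->2
(a4 ⋆ (a5 ⋆ a2)) = 1->1, 2->2, 3->1
((a4 ⋆ (a5 ⋆ a2)) ⋆ a6) = 1->1, 2->2, 3->1
(a1 ⋆ ((a4 ⋆ (a5 ⋆ a2)) ⋆ a6)) = 1->2, 2->2, 3->2
((a1 ⋆ ((a4 ⋆ (a5 ⋆ a2)) ⋆ a6)) ⋆ a3) = 1->2, 2->2, 3->2

1->2, 2->2, 3->2


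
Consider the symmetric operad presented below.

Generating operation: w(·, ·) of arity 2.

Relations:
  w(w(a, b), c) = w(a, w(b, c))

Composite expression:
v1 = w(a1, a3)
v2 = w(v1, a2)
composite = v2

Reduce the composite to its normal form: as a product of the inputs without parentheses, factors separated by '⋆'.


a1 ⋆ a3 ⋆ a2


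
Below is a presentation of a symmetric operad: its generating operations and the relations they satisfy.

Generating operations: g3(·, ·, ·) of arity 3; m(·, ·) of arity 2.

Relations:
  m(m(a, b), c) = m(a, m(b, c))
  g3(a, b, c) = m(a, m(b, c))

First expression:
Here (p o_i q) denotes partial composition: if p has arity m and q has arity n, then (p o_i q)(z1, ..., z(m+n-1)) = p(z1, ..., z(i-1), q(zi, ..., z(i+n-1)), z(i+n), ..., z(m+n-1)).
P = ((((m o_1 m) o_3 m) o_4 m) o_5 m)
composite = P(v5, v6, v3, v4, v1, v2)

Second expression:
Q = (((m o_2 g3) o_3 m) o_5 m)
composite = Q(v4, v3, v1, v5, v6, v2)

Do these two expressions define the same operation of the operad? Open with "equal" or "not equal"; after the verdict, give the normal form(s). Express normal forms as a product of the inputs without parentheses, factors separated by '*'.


not equal: they reduce to v5 * v6 * v3 * v4 * v1 * v2 and v4 * v3 * v1 * v5 * v6 * v2

The first composite normalizes to v5 * v6 * v3 * v4 * v1 * v2
The second composite normalizes to v4 * v3 * v1 * v5 * v6 * v2
Distinct normal forms: not equal.


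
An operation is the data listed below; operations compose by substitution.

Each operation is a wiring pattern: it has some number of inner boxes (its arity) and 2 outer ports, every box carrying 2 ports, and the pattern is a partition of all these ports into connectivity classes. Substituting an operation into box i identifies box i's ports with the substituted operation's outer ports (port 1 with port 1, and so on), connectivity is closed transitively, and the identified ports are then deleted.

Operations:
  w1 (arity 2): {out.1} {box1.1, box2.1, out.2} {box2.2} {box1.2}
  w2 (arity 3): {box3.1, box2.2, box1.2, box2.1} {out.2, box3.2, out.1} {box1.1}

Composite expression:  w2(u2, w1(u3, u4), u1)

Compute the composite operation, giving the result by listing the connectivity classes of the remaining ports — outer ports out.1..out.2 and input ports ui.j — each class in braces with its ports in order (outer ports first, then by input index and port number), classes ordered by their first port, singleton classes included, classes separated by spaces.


{out.1, out.2, u1.2} {u1.1, u2.2, u3.1, u4.1} {u2.1} {u3.2} {u4.2}

Treat the ports identified at w2 as solder joints: merge, then drop.
the subtree at w1 composes to {out.1} {out.2, u3.1, u4.1} {u3.2} {u4.2} on (u3, u4); out.j = own outer ports
the subtree at w2 composes to {out.1, out.2, u1.2} {u1.1, u2.2, u3.1, u4.1} {u2.1} {u3.2} {u4.2} on (u2, u3, u4, u1); out.j = own outer ports


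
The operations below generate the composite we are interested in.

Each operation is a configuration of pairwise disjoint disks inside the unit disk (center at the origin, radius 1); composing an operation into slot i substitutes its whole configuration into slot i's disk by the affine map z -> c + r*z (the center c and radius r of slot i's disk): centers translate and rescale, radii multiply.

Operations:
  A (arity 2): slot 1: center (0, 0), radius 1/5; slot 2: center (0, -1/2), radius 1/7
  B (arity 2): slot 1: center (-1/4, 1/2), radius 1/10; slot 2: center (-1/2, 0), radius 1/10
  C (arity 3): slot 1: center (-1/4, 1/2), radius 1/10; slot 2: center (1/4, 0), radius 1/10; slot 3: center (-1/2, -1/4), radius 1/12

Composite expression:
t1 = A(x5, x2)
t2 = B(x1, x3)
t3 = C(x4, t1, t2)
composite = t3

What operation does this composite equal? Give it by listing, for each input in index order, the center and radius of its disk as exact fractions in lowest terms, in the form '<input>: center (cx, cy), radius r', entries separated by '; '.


x1: center (-25/48, -5/24), radius 1/120; x2: center (1/4, -1/20), radius 1/70; x3: center (-13/24, -1/4), radius 1/120; x4: center (-1/4, 1/2), radius 1/10; x5: center (1/4, 0), radius 1/50


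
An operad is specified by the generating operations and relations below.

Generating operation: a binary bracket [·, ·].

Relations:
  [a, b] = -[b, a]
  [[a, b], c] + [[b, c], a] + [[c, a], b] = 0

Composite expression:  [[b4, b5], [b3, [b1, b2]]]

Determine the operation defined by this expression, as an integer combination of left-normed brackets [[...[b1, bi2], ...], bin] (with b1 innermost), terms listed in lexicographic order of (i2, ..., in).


[[[[b1, b2], b3], b4], b5] - [[[[b1, b2], b3], b5], b4]

A multilinear Lie element is pinned by b1-initial words (b1 innermost).
Composite bracket: [[b4, b5], [b3, [b1, b2]]]
Applying ab - ba throughout gives 16 signed words (2^4 = 16).
The b1-initial words carry the normal form:
  b1b2b3b4b5 appears with sign +1, giving the term +[[[[b1, b2], b3], b4], b5]
  b1b2b3b5b4 appears with sign -1, giving the term -[[[[b1, b2], b3], b5], b4]


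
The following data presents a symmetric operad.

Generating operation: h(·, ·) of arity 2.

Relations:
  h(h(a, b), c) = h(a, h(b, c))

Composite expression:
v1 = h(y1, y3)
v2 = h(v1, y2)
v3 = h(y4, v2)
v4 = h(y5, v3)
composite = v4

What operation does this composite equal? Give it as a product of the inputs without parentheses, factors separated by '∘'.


Every regrouping of h is equal, so read the y-inputs in written order.
h(y1, y3) unparenthesizes to y1 ∘ y3
h(h(y1, y3), y2) unparenthesizes to y1 ∘ y3 ∘ y2
h(y4, h(h(y1, y3), y2)) unparenthesizes to y4 ∘ y1 ∘ y3 ∘ y2
h(y5, h(y4, h(h(y1, y3), y2))) unparenthesizes to y5 ∘ y4 ∘ y1 ∘ y3 ∘ y2

y5 ∘ y4 ∘ y1 ∘ y3 ∘ y2


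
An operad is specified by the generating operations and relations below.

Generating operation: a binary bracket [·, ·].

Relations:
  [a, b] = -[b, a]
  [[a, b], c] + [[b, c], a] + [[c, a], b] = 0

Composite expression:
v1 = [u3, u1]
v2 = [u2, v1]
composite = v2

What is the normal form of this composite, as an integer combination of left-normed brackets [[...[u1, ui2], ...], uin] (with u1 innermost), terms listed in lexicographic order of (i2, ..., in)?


[[u1, u3], u2]

A multilinear Lie element is pinned by u1-initial words (u1 innermost).
Composite bracket: [u2, [u3, u1]]
Expanding via [a, b] = ab - ba: 4 signed words (2^2 = 4).
Coefficients come from the u1-initial words:
  sign of u1u3u2 is +1, so it contributes +[[u1, u3], u2]


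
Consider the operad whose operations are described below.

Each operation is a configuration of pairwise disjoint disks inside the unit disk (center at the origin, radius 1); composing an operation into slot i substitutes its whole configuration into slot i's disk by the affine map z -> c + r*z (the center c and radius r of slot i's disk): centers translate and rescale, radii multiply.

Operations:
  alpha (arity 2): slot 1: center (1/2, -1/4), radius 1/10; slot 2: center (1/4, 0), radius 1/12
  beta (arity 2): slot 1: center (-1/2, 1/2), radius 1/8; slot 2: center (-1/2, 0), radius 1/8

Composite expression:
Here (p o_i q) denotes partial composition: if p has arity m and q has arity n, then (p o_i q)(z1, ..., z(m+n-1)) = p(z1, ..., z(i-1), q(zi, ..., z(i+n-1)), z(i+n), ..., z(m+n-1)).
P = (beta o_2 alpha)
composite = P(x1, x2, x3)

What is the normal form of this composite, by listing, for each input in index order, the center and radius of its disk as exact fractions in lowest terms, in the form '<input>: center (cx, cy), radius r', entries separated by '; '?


x1: center (-1/2, 1/2), radius 1/8; x2: center (-7/16, -1/32), radius 1/80; x3: center (-15/32, 0), radius 1/96


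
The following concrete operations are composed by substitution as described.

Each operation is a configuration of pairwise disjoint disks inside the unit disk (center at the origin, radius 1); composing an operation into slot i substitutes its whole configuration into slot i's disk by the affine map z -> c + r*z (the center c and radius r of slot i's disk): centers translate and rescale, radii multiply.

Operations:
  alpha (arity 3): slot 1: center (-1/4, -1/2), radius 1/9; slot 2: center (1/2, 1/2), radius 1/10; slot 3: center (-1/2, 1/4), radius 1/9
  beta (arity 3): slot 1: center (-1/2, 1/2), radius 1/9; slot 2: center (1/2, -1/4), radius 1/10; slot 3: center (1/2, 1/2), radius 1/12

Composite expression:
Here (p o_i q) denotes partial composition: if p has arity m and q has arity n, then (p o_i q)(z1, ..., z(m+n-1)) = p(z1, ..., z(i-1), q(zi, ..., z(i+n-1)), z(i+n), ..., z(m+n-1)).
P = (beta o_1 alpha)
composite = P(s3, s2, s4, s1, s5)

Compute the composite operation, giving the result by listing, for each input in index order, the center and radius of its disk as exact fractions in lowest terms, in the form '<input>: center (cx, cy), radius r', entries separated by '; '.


s1: center (1/2, -1/4), radius 1/10; s2: center (-4/9, 5/9), radius 1/90; s3: center (-19/36, 4/9), radius 1/81; s4: center (-5/9, 19/36), radius 1/81; s5: center (1/2, 1/2), radius 1/12

Affine substitution under beta: radii multiply and s-centers shift.
s3 passes through 2 substitutions, ending at center (-19/36, 4/9), radius 1/81
s2 passes through 2 substitutions, ending at center (-4/9, 5/9), radius 1/90
s4 passes through 2 substitutions, ending at center (-5/9, 19/36), radius 1/81
s1 passes through 1 substitution, ending at center (1/2, -1/4), radius 1/10
s5 passes through 1 substitution, ending at center (1/2, 1/2), radius 1/12


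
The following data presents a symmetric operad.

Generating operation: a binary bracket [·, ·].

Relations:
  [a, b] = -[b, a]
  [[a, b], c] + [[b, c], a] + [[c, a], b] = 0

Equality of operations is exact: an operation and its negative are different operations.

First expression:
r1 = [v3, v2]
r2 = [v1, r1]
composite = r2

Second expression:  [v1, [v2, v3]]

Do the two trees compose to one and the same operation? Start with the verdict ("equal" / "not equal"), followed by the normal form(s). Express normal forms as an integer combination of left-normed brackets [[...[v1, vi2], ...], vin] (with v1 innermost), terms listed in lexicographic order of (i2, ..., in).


not equal: they reduce to -[[v1, v2], v3] + [[v1, v3], v2] and [[v1, v2], v3] - [[v1, v3], v2]

Normal form of the first expression: -[[v1, v2], v3] + [[v1, v3], v2]
Normal form of the second expression: [[v1, v2], v3] - [[v1, v3], v2]
The forms do not match — not equal.


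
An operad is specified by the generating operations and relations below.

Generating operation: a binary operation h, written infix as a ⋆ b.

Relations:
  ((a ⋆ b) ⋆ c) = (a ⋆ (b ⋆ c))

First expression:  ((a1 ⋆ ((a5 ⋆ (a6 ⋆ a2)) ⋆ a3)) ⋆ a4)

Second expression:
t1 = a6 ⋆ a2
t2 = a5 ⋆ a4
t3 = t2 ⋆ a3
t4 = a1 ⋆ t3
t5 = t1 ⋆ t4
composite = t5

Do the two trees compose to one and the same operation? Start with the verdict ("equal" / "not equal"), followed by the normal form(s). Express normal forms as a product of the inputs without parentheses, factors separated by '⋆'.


not equal; the first gives a1 ⋆ a5 ⋆ a6 ⋆ a2 ⋆ a3 ⋆ a4 and the second a6 ⋆ a2 ⋆ a1 ⋆ a5 ⋆ a4 ⋆ a3

The first composite normalizes to a1 ⋆ a5 ⋆ a6 ⋆ a2 ⋆ a3 ⋆ a4
The second composite normalizes to a6 ⋆ a2 ⋆ a1 ⋆ a5 ⋆ a4 ⋆ a3
Distinct normal forms: not equal.


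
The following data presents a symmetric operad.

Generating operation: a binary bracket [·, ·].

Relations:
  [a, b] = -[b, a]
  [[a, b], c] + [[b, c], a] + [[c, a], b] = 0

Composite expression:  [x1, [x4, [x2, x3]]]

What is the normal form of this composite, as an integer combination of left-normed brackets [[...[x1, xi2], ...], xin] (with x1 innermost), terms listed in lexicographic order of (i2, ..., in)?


-[[[x1, x2], x3], x4] + [[[x1, x3], x2], x4] + [[[x1, x4], x2], x3] - [[[x1, x4], x3], x2]

Left-normed coefficients sit on the x1-initial expansion words.
Composite bracket: [x1, [x4, [x2, x3]]]
Full expansion: 8 signed words from ab - ba (2^3 = 8).
Coefficients come from the x1-initial words:
  x1x2x3x4 (sign -1) contributes -[[[x1, x2], x3], x4]
  x1x3x2x4 (sign +1) contributes +[[[x1, x3], x2], x4]
  x1x4x2x3 (sign +1) contributes +[[[x1, x4], x2], x3]
  x1x4x3x2 (sign -1) contributes -[[[x1, x4], x3], x2]


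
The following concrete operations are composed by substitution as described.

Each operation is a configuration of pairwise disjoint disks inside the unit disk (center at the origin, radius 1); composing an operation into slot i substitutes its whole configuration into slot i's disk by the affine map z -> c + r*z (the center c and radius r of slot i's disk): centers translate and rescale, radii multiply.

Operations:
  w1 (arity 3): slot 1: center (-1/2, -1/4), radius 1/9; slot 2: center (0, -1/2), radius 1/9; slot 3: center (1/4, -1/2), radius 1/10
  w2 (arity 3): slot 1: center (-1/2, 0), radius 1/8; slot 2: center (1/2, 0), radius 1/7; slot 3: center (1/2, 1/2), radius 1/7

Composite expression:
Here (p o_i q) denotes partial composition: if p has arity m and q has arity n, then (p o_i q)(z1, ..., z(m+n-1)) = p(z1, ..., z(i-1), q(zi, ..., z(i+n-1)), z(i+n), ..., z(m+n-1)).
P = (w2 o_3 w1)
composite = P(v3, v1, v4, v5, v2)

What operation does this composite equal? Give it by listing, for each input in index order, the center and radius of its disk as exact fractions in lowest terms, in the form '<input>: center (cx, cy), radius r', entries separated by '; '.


v1: center (1/2, 0), radius 1/7; v2: center (15/28, 3/7), radius 1/70; v3: center (-1/2, 0), radius 1/8; v4: center (3/7, 13/28), radius 1/63; v5: center (1/2, 3/7), radius 1/63

Each v-disk chains the slot maps above it in w2; radii multiply.
input v3: applying the 1 nested substitution gives center (-1/2, 0), radius 1/8
input v1: applying the 1 nested substitution gives center (1/2, 0), radius 1/7
input v4: applying the 2 nested substitutions gives center (3/7, 13/28), radius 1/63
input v5: applying the 2 nested substitutions gives center (1/2, 3/7), radius 1/63
input v2: applying the 2 nested substitutions gives center (15/28, 3/7), radius 1/70


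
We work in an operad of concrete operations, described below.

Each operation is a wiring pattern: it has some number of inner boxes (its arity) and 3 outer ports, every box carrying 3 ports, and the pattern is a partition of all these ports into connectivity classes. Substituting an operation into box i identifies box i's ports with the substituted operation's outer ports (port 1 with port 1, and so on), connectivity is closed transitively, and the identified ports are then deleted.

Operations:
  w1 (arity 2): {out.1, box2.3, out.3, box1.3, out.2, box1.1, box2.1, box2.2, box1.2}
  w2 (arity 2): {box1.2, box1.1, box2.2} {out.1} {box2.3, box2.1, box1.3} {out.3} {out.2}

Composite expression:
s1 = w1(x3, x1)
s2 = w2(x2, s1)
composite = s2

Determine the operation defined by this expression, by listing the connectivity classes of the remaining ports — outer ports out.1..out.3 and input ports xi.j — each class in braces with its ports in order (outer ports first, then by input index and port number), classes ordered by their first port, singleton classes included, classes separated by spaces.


{out.1} {out.2} {out.3} {x1.1, x1.2, x1.3, x2.1, x2.2, x2.3, x3.1, x3.2, x3.3}

Substituting into w2 glues patterns; closure does the rest.
after w1, the pattern on (x3, x1) reads {out.1, out.2, out.3, x1.1, x1.2, x1.3, x3.1, x3.2, x3.3} (out.j = its outer ports)
after w2, the pattern on (x2, x3, x1) reads {out.1} {out.2} {out.3} {x1.1, x1.2, x1.3, x2.1, x2.2, x2.3, x3.1, x3.2, x3.3} (out.j = its outer ports)


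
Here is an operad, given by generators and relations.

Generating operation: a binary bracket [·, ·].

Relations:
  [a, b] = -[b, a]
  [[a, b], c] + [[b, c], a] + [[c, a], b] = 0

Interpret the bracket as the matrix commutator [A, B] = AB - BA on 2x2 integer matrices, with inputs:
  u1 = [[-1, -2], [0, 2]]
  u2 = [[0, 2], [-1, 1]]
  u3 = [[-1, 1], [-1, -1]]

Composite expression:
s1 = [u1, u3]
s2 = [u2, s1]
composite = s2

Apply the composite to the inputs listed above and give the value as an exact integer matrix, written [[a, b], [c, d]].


[[-9, -5], [-7, 9]]

[u1, u3] = [[2, -3], [-3, -2]]
[u2, [u1, u3]] = [[-9, -5], [-7, 9]]


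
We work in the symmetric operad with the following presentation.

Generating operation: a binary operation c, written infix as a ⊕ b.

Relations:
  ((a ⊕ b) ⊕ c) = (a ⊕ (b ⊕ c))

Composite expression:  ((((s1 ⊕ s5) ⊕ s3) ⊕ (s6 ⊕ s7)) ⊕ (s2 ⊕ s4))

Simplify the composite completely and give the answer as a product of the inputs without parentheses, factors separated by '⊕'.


s1 ⊕ s5 ⊕ s3 ⊕ s6 ⊕ s7 ⊕ s2 ⊕ s4

Associativity of c dissolves the nesting; only the s-input order survives.
(s1 ⊕ s5) collapses to s1 ⊕ s5
((s1 ⊕ s5) ⊕ s3) collapses to s1 ⊕ s5 ⊕ s3
(s6 ⊕ s7) collapses to s6 ⊕ s7
(((s1 ⊕ s5) ⊕ s3) ⊕ (s6 ⊕ s7)) collapses to s1 ⊕ s5 ⊕ s3 ⊕ s6 ⊕ s7
(s2 ⊕ s4) collapses to s2 ⊕ s4
((((s1 ⊕ s5) ⊕ s3) ⊕ (s6 ⊕ s7)) ⊕ (s2 ⊕ s4)) collapses to s1 ⊕ s5 ⊕ s3 ⊕ s6 ⊕ s7 ⊕ s2 ⊕ s4


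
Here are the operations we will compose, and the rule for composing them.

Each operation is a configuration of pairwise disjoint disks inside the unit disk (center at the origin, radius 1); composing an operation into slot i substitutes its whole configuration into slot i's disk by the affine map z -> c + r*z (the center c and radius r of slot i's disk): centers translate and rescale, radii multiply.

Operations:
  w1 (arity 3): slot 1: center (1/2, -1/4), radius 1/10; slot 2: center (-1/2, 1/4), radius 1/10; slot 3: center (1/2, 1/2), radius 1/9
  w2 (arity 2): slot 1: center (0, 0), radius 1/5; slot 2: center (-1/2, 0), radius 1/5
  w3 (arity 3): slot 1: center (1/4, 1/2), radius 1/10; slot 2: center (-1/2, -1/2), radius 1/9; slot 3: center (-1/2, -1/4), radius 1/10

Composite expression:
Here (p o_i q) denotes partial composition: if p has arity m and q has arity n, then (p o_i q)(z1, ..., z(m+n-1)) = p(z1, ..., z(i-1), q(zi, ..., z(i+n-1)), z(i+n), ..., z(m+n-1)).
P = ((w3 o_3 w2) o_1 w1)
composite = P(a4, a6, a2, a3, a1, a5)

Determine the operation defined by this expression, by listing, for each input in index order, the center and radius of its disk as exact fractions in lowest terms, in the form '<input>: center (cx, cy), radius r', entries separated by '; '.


a1: center (-1/2, -1/4), radius 1/50; a2: center (3/10, 11/20), radius 1/90; a3: center (-1/2, -1/2), radius 1/9; a4: center (3/10, 19/40), radius 1/100; a5: center (-11/20, -1/4), radius 1/50; a6: center (1/5, 21/40), radius 1/100


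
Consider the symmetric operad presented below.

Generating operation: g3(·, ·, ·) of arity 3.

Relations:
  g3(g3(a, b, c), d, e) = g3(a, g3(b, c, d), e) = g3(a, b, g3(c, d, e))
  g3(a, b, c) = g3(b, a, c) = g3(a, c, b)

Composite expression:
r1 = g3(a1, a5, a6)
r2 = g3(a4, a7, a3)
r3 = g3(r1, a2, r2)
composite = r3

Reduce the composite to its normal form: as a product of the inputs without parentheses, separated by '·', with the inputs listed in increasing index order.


Any arrangement under g3 is one operation, so sort the a-inputs.
g3(a1, a5, a6) flattens to a1 · a5 · a6
g3(a4, a7, a3) flattens to a4 · a7 · a3
g3(g3(a1, a5, a6), a2, g3(a4, a7, a3)) flattens to a1 · a5 · a6 · a2 · a4 · a7 · a3
commutativity sorts the factors: a1 · a2 · a3 · a4 · a5 · a6 · a7

a1 · a2 · a3 · a4 · a5 · a6 · a7


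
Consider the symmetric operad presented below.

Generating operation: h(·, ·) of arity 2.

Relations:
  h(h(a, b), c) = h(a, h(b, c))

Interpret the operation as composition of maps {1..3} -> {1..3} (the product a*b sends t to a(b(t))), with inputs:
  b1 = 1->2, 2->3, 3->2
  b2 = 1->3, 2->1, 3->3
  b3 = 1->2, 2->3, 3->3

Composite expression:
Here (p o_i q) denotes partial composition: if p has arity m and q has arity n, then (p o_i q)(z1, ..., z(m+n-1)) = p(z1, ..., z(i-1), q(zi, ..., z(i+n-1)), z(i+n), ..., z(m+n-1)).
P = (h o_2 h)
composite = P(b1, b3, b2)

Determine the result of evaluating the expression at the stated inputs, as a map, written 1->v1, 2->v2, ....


1->2, 2->3, 3->2

h(b3, b2) = 1->3, 2->2, 3->3
h(b1, h(b3, b2)) = 1->2, 2->3, 3->2


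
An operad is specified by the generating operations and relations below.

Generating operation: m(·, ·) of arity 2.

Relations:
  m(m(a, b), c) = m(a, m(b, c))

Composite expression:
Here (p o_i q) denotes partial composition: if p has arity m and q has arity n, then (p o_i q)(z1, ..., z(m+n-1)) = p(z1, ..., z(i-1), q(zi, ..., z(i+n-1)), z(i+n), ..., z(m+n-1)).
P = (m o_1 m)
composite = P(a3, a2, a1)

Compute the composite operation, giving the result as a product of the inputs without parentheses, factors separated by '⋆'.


Under associativity of m, the answer is the a's in reading order.
m(a3, a2) unparenthesizes to a3 ⋆ a2
m(m(a3, a2), a1) unparenthesizes to a3 ⋆ a2 ⋆ a1

a3 ⋆ a2 ⋆ a1


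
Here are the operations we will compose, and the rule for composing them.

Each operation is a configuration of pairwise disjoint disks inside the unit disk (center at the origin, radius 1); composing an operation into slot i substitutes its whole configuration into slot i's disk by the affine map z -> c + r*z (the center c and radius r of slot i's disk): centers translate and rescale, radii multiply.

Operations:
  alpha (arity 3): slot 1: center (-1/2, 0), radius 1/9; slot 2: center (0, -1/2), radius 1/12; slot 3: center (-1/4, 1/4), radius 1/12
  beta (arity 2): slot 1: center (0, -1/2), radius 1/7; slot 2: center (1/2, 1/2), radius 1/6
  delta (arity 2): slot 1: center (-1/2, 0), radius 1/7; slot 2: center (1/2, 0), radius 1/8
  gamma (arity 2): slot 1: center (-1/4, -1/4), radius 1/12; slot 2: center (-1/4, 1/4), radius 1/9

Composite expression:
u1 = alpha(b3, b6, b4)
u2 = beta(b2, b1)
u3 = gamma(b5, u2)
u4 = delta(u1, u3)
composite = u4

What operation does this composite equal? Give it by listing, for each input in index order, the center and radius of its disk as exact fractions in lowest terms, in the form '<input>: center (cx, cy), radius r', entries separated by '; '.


b1: center (137/288, 11/288), radius 1/432; b2: center (15/32, 7/288), radius 1/504; b3: center (-4/7, 0), radius 1/63; b4: center (-15/28, 1/28), radius 1/84; b5: center (15/32, -1/32), radius 1/96; b6: center (-1/2, -1/14), radius 1/84


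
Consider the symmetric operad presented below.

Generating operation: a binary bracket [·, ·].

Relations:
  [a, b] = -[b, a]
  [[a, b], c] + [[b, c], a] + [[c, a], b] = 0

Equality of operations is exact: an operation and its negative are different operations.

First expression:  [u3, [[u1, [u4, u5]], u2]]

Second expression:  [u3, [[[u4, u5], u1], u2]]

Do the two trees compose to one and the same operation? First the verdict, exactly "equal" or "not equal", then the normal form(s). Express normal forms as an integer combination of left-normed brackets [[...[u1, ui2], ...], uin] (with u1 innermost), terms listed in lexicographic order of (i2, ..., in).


not equal; first: -[[[[u1, u4], u5], u2], u3] + [[[[u1, u5], u4], u2], u3]; second: [[[[u1, u4], u5], u2], u3] - [[[[u1, u5], u4], u2], u3]

Normal form of the first expression: -[[[[u1, u4], u5], u2], u3] + [[[[u1, u5], u4], u2], u3]
Normal form of the second expression: [[[[u1, u4], u5], u2], u3] - [[[[u1, u5], u4], u2], u3]
They disagree, so not equal.


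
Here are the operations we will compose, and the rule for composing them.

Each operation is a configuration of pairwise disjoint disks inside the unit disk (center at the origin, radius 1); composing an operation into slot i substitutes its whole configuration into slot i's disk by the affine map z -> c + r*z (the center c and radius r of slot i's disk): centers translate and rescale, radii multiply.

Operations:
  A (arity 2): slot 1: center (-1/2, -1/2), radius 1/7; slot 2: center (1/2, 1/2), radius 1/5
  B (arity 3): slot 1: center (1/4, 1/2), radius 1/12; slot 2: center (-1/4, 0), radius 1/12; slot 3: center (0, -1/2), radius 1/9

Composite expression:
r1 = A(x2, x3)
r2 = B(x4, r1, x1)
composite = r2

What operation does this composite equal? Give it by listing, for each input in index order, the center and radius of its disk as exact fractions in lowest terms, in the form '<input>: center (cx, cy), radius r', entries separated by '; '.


x1: center (0, -1/2), radius 1/9; x2: center (-7/24, -1/24), radius 1/84; x3: center (-5/24, 1/24), radius 1/60; x4: center (1/4, 1/2), radius 1/12

Follow each x-input down from B: c' goes to c + r*c', radius to r*r'.
input x4: applying the 1 nested substitution gives center (1/4, 1/2), radius 1/12
input x2: applying the 2 nested substitutions gives center (-7/24, -1/24), radius 1/84
input x3: applying the 2 nested substitutions gives center (-5/24, 1/24), radius 1/60
input x1: applying the 1 nested substitution gives center (0, -1/2), radius 1/9


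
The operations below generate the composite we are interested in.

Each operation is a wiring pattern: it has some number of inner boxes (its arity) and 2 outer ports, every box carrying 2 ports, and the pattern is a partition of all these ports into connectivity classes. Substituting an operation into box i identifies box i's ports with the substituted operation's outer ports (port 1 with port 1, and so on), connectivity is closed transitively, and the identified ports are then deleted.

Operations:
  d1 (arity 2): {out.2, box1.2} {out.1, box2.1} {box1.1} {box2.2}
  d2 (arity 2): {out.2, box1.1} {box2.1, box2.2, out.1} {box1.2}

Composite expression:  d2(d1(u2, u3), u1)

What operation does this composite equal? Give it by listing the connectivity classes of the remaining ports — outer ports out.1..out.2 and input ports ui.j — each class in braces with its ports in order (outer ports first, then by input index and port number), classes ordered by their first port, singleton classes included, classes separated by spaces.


{out.1, u1.1, u1.2} {out.2, u3.1} {u2.1} {u2.2} {u3.2}

Treat the ports identified at d2 as solder joints: merge, then drop.
after d1, the pattern on (u2, u3) reads {out.1, u3.1} {out.2, u2.2} {u2.1} {u3.2} (out.j = its outer ports)
after d2, the pattern on (u2, u3, u1) reads {out.1, u1.1, u1.2} {out.2, u3.1} {u2.1} {u2.2} {u3.2} (out.j = its outer ports)


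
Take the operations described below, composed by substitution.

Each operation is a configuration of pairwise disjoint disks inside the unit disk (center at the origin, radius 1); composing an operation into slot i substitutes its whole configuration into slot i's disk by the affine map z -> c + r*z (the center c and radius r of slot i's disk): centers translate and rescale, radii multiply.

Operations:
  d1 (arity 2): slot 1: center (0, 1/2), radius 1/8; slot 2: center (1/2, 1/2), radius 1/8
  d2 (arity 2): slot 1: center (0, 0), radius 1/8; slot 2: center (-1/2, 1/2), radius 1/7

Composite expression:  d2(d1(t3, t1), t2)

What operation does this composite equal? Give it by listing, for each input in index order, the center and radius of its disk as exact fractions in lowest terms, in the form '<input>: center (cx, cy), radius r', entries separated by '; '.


t1: center (1/16, 1/16), radius 1/64; t2: center (-1/2, 1/2), radius 1/7; t3: center (0, 1/16), radius 1/64

Affine substitution under d2: radii multiply and t-centers shift.
t3 passes through 2 substitutions, ending at center (0, 1/16), radius 1/64
t1 passes through 2 substitutions, ending at center (1/16, 1/16), radius 1/64
t2 passes through 1 substitution, ending at center (-1/2, 1/2), radius 1/7


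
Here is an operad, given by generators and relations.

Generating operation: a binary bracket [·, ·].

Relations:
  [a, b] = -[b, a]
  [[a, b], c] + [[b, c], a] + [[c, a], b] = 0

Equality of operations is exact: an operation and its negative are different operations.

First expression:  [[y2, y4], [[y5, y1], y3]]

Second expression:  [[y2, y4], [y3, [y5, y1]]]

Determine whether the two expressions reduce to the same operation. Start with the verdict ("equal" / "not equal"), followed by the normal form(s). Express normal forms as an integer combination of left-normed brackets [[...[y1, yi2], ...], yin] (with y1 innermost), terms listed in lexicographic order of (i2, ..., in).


not equal; first: [[[[y1, y5], y3], y2], y4] - [[[[y1, y5], y3], y4], y2]; second: -[[[[y1, y5], y3], y2], y4] + [[[[y1, y5], y3], y4], y2]


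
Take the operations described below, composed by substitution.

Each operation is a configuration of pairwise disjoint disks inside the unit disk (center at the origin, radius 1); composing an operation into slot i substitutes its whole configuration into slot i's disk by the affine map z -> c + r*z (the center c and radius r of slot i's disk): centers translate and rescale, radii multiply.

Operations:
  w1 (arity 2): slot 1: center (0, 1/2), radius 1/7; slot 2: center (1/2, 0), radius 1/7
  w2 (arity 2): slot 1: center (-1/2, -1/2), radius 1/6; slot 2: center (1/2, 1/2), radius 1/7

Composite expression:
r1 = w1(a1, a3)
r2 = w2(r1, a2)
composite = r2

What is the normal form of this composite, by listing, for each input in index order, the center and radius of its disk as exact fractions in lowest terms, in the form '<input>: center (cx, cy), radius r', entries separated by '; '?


a1: center (-1/2, -5/12), radius 1/42; a2: center (1/2, 1/2), radius 1/7; a3: center (-5/12, -1/2), radius 1/42

Each a-disk chains the slot maps above it in w2; radii multiply.
a1 passes through 2 substitutions, ending at center (-1/2, -5/12), radius 1/42
a3 passes through 2 substitutions, ending at center (-5/12, -1/2), radius 1/42
a2 passes through 1 substitution, ending at center (1/2, 1/2), radius 1/7
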